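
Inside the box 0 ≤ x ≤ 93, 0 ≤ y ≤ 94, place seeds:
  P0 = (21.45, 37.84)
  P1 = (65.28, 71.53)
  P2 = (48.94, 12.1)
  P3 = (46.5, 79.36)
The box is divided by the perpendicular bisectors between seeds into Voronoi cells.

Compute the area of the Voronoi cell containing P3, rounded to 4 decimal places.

1. box [0,93]×[0,94]: [(0, 0) (93, 0) (93, 94) (0, 94)]
2. ⊥bis P3·P0 via (33.975,58.6): [(0, 79.0979) (93, 22.9888) (93, 94) (0, 94)]  |A|=3994.9665
3. ⊥bis P3·P1 via (55.89,75.445): [(0, 79.0979) (45.8737, 51.4212) (63.6262, 94) (0, 94)]  |A|=1696.3691
4. ⊥bis P3·P2 via (47.72,45.73): [(0, 79.0979) (45.8737, 51.4212) (63.6262, 94) (0, 94)]  |A|=1696.3691
5. canonical 4-gon: [(0, 79.0979) (45.8737, 51.4212) (63.6262, 94) (0, 94)]
6. shoelace: 1696.3691

Area of P3's cell: 1696.3691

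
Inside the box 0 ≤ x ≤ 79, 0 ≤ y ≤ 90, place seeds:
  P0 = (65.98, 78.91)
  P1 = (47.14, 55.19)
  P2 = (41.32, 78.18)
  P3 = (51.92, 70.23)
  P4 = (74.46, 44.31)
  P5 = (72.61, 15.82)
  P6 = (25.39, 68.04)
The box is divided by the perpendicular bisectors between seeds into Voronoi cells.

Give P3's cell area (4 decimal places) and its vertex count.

Area of P3's cell: 318.5504 (4 vertices)

1. box [0,79]×[0,90]: [(0, 0) (79, 0) (79, 90) (0, 90)]
2. ⊥bis P3·P0 via (58.95,74.57): [(0, 0) (79, 0) (79, 42.0927) (49.4242, 90) (0, 90)]  |A|=6401.5522
3. ⊥bis P3·P1 via (49.53,62.71): [(0, 78.4516) (70.3585, 56.0903) (49.4242, 90) (0, 90)]  |A|=1244.2452
4. ⊥bis P3·P2 via (46.62,74.205): [(40.2183, 65.6694) (70.3585, 56.0903) (53.5067, 83.3872)]  |A|=330.6541
5. ⊥bis P3·P4 via (63.19,57.27): [(40.2183, 65.6694) (64.1152, 58.0745) (67.3805, 60.9141) (53.5067, 83.3872)]  |A|=318.5504
6. ⊥bis P3·P5 via (62.265,43.025): [(40.2183, 65.6694) (64.1152, 58.0745) (67.3805, 60.9141) (53.5067, 83.3872)]  |A|=318.5504
7. ⊥bis P3·P6 via (38.655,69.135): [(40.2183, 65.6694) (64.1152, 58.0745) (67.3805, 60.9141) (53.5067, 83.3872)]  |A|=318.5504
8. canonical 4-gon: [(40.2183, 65.6694) (64.1152, 58.0745) (67.3805, 60.9141) (53.5067, 83.3872)]
9. shoelace: 318.5504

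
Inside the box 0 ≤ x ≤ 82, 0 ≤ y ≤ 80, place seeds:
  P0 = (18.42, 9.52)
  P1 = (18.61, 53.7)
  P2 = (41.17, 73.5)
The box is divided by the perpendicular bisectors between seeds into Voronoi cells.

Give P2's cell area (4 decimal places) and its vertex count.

Area of P2's cell: 2296.0512 (4 vertices)

1. box [0,82]×[0,80]: [(0, 0) (82, 0) (82, 80) (0, 80)]
2. ⊥bis P2·P0 via (29.795,41.51): [(0, 52.1045) (82, 22.947) (82, 80) (0, 80)]  |A|=3482.8903
3. ⊥bis P2·P1 via (29.89,63.6): [(58.1158, 31.4397) (82, 22.947) (82, 80) (15.4964, 80)]  |A|=2296.0512
4. canonical 4-gon: [(58.1158, 31.4397) (82, 22.947) (82, 80) (15.4964, 80)]
5. shoelace: 2296.0512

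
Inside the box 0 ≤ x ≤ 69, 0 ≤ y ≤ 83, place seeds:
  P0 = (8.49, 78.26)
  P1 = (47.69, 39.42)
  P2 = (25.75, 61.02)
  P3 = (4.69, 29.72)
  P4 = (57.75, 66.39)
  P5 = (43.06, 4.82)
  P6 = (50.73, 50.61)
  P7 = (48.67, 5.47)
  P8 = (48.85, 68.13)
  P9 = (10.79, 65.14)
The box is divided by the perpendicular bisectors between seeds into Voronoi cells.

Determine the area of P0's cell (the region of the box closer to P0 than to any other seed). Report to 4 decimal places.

1. box [0,69]×[0,83]: [(0, 0) (69, 0) (69, 83) (0, 83)]
2. ⊥bis P0·P1 via (28.09,58.84): [(0, 30.4896) (52.0281, 83) (0, 83)]  |A|=1366.0077
3. ⊥bis P0·P2 via (17.12,69.64): [(0, 52.5001) (30.4645, 83) (0, 83)]  |A|=464.5818
4. ⊥bis P0·P3 via (6.59,53.99): [(0, 54.5059) (1.8581, 54.3604) (30.4645, 83) (0, 83)]  |A|=462.7183
5. ⊥bis P0·P4 via (33.12,72.325): [(0, 54.5059) (1.8581, 54.3604) (30.4645, 83) (0, 83)]  |A|=462.7183
6. ⊥bis P0·P5 via (25.775,41.54): [(0, 54.5059) (1.8581, 54.3604) (30.4645, 83) (0, 83)]  |A|=462.7183
7. ⊥bis P0·P6 via (29.61,64.435): [(0, 54.5059) (1.8581, 54.3604) (30.4645, 83) (0, 83)]  |A|=462.7183
8. ⊥bis P0·P7 via (28.58,41.865): [(0, 54.5059) (1.8581, 54.3604) (30.4645, 83) (0, 83)]  |A|=462.7183
9. ⊥bis P0·P8 via (28.67,73.195): [(0, 54.5059) (1.8581, 54.3604) (30.4645, 83) (0, 83)]  |A|=462.7183
10. ⊥bis P0·P9 via (9.64,71.7): [(0, 70.0101) (21.2022, 73.7269) (30.4645, 83) (0, 83)]  |A|=278.9576
11. canonical 4-gon: [(0, 70.0101) (21.2022, 73.7269) (30.4645, 83) (0, 83)]
12. shoelace: 278.9576

Area of P0's cell: 278.9576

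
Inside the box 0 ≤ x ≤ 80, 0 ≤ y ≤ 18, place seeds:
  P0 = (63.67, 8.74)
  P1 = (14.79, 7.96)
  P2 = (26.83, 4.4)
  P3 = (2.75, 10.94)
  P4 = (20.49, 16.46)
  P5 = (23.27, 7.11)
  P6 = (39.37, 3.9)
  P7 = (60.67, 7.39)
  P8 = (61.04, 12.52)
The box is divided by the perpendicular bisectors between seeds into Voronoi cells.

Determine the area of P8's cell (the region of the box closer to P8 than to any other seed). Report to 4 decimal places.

1. box [0,80]×[0,18]: [(0, 0) (80, 0) (80, 18) (0, 18)]
2. ⊥bis P8·P0 via (62.355,10.63): [(0, 0) (47.0769, 0) (72.9476, 18) (0, 18)]  |A|=1080.2207
3. ⊥bis P8·P1 via (37.915,10.24): [(38.9246, 0) (47.0769, 0) (72.9476, 18) (37.1499, 18)]  |A|=395.5501
4. ⊥bis P8·P2 via (43.935,8.46): [(45.943, 0) (47.0769, 0) (72.9476, 18) (41.6706, 18)]  |A|=291.6978
5. ⊥bis P8·P3 via (31.895,11.73): [(45.943, 0) (47.0769, 0) (72.9476, 18) (41.6706, 18)]  |A|=291.6978
6. ⊥bis P8·P4 via (40.765,14.49): [(45.943, 0) (47.0769, 0) (72.9476, 18) (41.6706, 18)]  |A|=291.6978
7. ⊥bis P8·P5 via (42.155,9.815): [(45.943, 0) (47.0769, 0) (72.9476, 18) (41.6706, 18)]  |A|=291.6978
8. ⊥bis P8·P6 via (50.205,8.21): [(52.0848, 3.4843) (72.9476, 18) (46.3107, 18)]  |A|=193.3265
9. ⊥bis P8·P7 via (60.855,9.955): [(49.1758, 10.7974) (61.3351, 9.9204) (72.9476, 18) (46.3107, 18)]  |A|=150.1414
10. canonical 4-gon: [(49.1758, 10.7974) (61.3351, 9.9204) (72.9476, 18) (46.3107, 18)]
11. shoelace: 150.1414

Area of P8's cell: 150.1414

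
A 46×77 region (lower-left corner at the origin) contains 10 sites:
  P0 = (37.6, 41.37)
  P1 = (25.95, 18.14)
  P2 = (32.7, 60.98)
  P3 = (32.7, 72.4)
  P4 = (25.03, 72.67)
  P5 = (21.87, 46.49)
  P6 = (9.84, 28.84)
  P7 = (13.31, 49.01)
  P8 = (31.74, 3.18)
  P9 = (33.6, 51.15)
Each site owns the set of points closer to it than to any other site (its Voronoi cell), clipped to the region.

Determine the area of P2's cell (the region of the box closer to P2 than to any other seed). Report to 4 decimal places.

Area of P2's cell: 240.9132

1. box [0,46]×[0,77]: [(0, 0) (46, 0) (46, 77) (0, 77)]
2. ⊥bis P2·P0 via (35.15,51.175): [(0, 42.392) (46, 53.8861) (46, 77) (0, 77)]  |A|=1327.6037
3. ⊥bis P2·P1 via (29.325,39.56): [(0, 44.1805) (4.3898, 43.4889) (46, 53.8861) (46, 77) (0, 77)]  |A|=1323.6781
4. ⊥bis P2·P3 via (32.7,66.69): [(0, 66.69) (0, 44.1805) (4.3898, 43.4889) (46, 53.8861) (46, 66.69)]  |A|=849.4181
5. ⊥bis P2·P4 via (28.865,66.825): [(28.6592, 66.69) (0, 47.8862) (0, 44.1805) (4.3898, 43.4889) (46, 53.8861) (46, 66.69)]  |A|=579.9667
6. ⊥bis P2·P5 via (27.285,53.735): [(28.6592, 66.69) (18.6971, 60.1537) (31.8226, 50.3436) (46, 53.8861) (46, 66.69)]  |A|=324.2537
7. ⊥bis P2·P6 via (21.27,44.91): [(28.6592, 66.69) (18.6971, 60.1537) (31.8226, 50.3436) (46, 53.8861) (46, 66.69)]  |A|=324.2537
8. ⊥bis P2·P7 via (23.005,54.995): [(28.6592, 66.69) (19.4966, 60.6782) (20.7827, 58.5949) (31.8226, 50.3436) (46, 53.8861) (46, 66.69)]  |A|=323.0836
9. ⊥bis P2·P8 via (32.22,32.08): [(28.6592, 66.69) (19.4966, 60.6782) (20.7827, 58.5949) (31.8226, 50.3436) (46, 53.8861) (46, 66.69)]  |A|=323.0836
10. ⊥bis P2·P9 via (33.15,56.065): [(28.6592, 66.69) (19.4966, 60.6782) (20.7827, 58.5949) (25.1478, 55.3323) (46, 57.2415) (46, 66.69)]  |A|=240.9132
11. canonical 6-gon: [(28.6592, 66.69) (19.4966, 60.6782) (20.7827, 58.5949) (25.1478, 55.3323) (46, 57.2415) (46, 66.69)]
12. shoelace: 240.9132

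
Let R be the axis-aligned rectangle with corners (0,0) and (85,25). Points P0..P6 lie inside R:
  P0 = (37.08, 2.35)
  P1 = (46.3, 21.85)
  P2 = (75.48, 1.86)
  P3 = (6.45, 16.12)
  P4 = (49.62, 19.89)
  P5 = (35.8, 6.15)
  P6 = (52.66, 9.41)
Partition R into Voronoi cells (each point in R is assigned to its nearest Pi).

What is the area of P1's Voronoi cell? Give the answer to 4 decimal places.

1. box [0,85]×[0,25]: [(0, 0) (85, 0) (85, 25) (0, 25)]
2. ⊥bis P1·P0 via (41.69,12.1): [(67.2811, 0) (85, 0) (85, 25) (14.4069, 25)]  |A|=1103.8997
3. ⊥bis P1·P2 via (60.89,11.855): [(56.3193, 5.183) (69.8951, 25) (14.4069, 25)]  |A|=549.8052
4. ⊥bis P1·P3 via (26.375,18.985): [(26.32, 19.3672) (56.3193, 5.183) (69.8951, 25) (25.5101, 25)]  |A|=518.5343
5. ⊥bis P1·P4 via (47.96,20.87): [(26.32, 19.3672) (42.5441, 11.6962) (50.3982, 25) (25.5101, 25)]  |A|=208.1403
6. ⊥bis P1·P5 via (41.05,14): [(25.6067, 24.3283) (43.0963, 12.6315) (50.3982, 25) (25.5101, 25)]  |A|=159.2234
7. ⊥bis P1·P6 via (49.48,15.63): [(25.6067, 24.3283) (43.0963, 12.6315) (50.3982, 25) (25.5101, 25)]  |A|=159.2234
8. canonical 4-gon: [(25.6067, 24.3283) (43.0963, 12.6315) (50.3982, 25) (25.5101, 25)]
9. shoelace: 159.2234

Area of P1's cell: 159.2234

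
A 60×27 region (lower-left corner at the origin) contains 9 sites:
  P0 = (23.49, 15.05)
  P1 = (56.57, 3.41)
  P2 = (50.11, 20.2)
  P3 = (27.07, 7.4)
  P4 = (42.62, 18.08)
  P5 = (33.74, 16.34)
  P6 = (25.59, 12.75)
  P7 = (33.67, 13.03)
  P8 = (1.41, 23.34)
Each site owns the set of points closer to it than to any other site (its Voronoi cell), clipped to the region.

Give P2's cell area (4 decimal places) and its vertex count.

1. box [0,60]×[0,27]: [(0, 0) (60, 0) (60, 27) (0, 27)]
2. ⊥bis P2·P0 via (36.8,17.625): [(40.2098, 0) (60, 0) (60, 27) (34.9863, 27)]  |A|=604.853
3. ⊥bis P2·P1 via (53.34,11.805): [(38.9938, 6.2853) (60, 14.3675) (60, 27) (34.9863, 27)]  |A|=391.757
4. ⊥bis P2·P3 via (38.59,13.8): [(36.979, 16.6998) (42.1007, 7.4807) (60, 14.3675) (60, 27) (34.9863, 27)]  |A|=374.3742
5. ⊥bis P2·P4 via (46.365,19.14): [(48.9222, 10.1053) (60, 14.3675) (60, 27) (44.1403, 27)]  |A|=203.9433
6. ⊥bis P2·P5 via (41.925,18.27): [(48.9222, 10.1053) (60, 14.3675) (60, 27) (44.1403, 27)]  |A|=203.9433
7. ⊥bis P2·P6 via (37.85,16.475): [(48.9222, 10.1053) (60, 14.3675) (60, 27) (44.1403, 27)]  |A|=203.9433
8. ⊥bis P2·P7 via (41.89,16.615): [(48.9222, 10.1053) (60, 14.3675) (60, 27) (44.1403, 27)]  |A|=203.9433
9. ⊥bis P2·P8 via (25.76,21.77): [(48.9222, 10.1053) (60, 14.3675) (60, 27) (44.1403, 27)]  |A|=203.9433
10. canonical 4-gon: [(48.9222, 10.1053) (60, 14.3675) (60, 27) (44.1403, 27)]
11. shoelace: 203.9433

Area of P2's cell: 203.9433 (4 vertices)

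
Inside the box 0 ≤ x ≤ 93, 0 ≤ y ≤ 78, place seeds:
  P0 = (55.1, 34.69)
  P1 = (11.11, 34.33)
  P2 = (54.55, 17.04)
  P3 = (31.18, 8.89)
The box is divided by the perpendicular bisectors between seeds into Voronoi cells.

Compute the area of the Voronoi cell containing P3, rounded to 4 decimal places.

1. box [0,93]×[0,78]: [(0, 0) (93, 0) (93, 78) (0, 78)]
2. ⊥bis P3·P0 via (43.14,21.79): [(0, 61.7865) (0, 0) (66.6426, 0)]  |A|=2058.8051
3. ⊥bis P3·P1 via (21.145,21.61): [(33.1332, 31.0676) (0, 4.9284) (0, 0) (66.6426, 0)]  |A|=1116.8609
4. ⊥bis P3·P2 via (42.865,12.965): [(38.1855, 26.3835) (33.1332, 31.0676) (0, 4.9284) (0, 0) (47.3864, 0)]  |A|=862.8377
5. canonical 5-gon: [(38.1855, 26.3835) (33.1332, 31.0676) (0, 4.9284) (0, 0) (47.3864, 0)]
6. shoelace: 862.8377

Area of P3's cell: 862.8377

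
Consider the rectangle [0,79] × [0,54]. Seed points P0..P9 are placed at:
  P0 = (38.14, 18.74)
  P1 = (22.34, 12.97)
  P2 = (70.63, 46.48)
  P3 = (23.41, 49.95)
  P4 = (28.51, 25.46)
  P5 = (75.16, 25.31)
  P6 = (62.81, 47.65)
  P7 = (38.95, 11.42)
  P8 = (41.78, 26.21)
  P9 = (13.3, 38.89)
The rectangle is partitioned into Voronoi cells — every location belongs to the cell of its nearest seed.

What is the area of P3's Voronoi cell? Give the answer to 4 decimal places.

Area of P3's cell: 377.3089

1. box [0,79]×[0,54]: [(0, 0) (79, 0) (79, 54) (0, 54)]
2. ⊥bis P3·P0 via (30.775,34.345): [(0, 19.8203) (72.4201, 54) (0, 54)]  |A|=1237.6488
3. ⊥bis P3·P1 via (22.875,31.46): [(0, 32.1219) (24.559, 31.4113) (72.4201, 54) (0, 54)]  |A|=1086.5915
4. ⊥bis P3·P2 via (47.02,48.215): [(0, 32.1219) (24.559, 31.4113) (46.5478, 41.7892) (47.4451, 54) (0, 54)]  |A|=934.1091
5. ⊥bis P3·P4 via (25.96,37.705): [(0, 32.2989) (46.563, 41.9955) (47.4451, 54) (0, 54)]  |A|=790.011
6. ⊥bis P3·P5 via (49.285,37.63): [(0, 32.2989) (46.563, 41.9955) (47.4451, 54) (0, 54)]  |A|=790.011
7. ⊥bis P3·P6 via (43.11,48.8): [(0, 32.2989) (42.6654, 41.1839) (43.4136, 54) (0, 54)]  |A|=741.1405
8. ⊥bis P3·P7 via (31.18,30.685): [(0, 32.2989) (42.6654, 41.1839) (43.4136, 54) (0, 54)]  |A|=741.1405
9. ⊥bis P3·P8 via (32.595,38.08): [(0, 32.2989) (34.3751, 39.4574) (42.9521, 46.0943) (43.4136, 54) (0, 54)]  |A|=721.0335
10. ⊥bis P3·P9 via (18.355,44.42): [(25.749, 37.6611) (34.3751, 39.4574) (42.9521, 46.0943) (43.4136, 54) (7.8748, 54)]  |A|=377.3089
11. canonical 5-gon: [(25.749, 37.6611) (34.3751, 39.4574) (42.9521, 46.0943) (43.4136, 54) (7.8748, 54)]
12. shoelace: 377.3089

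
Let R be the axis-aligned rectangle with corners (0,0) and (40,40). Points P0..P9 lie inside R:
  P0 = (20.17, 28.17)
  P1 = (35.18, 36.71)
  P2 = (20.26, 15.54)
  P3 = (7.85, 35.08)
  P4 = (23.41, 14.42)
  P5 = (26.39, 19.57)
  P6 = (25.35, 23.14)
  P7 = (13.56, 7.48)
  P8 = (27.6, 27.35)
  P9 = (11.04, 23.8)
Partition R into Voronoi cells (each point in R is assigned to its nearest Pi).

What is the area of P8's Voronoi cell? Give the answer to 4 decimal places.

Area of P8's cell: 128.4213

1. box [0,40]×[0,40]: [(0, 0) (40, 0) (40, 40) (0, 40)]
2. ⊥bis P8·P0 via (23.885,27.76): [(20.8213, 0) (40, 0) (40, 40) (25.2358, 40)]  |A|=678.8568
3. ⊥bis P8·P1 via (31.39,32.03): [(24.9333, 37.2588) (20.8213, 0) (40, 0) (40, 25.0574)]  |A|=546.0532
4. ⊥bis P8·P2 via (23.93,21.445): [(24.9333, 37.2588) (23.2357, 21.8765) (40, 11.4574) (40, 25.0574)]  |A|=240.2341
5. ⊥bis P8·P3 via (17.725,31.215): [(24.9333, 37.2588) (23.2357, 21.8765) (40, 11.4574) (40, 25.0574)]  |A|=240.2341
6. ⊥bis P8·P4 via (25.505,20.885): [(24.9333, 37.2588) (23.2357, 21.8765) (24.0968, 21.3413) (40, 16.1879) (40, 25.0574)]  |A|=202.6192
7. ⊥bis P8·P5 via (26.995,23.46): [(24.9333, 37.2588) (23.4709, 24.0081) (40, 21.4374) (40, 25.0574)]  |A|=138.6614
8. ⊥bis P8·P6 via (26.475,25.245): [(24.9333, 37.2588) (23.7672, 26.6922) (30.9724, 22.8414) (40, 21.4374) (40, 25.0574)]  |A|=128.4213
9. ⊥bis P8·P7 via (20.58,17.415): [(24.9333, 37.2588) (23.7672, 26.6922) (30.9724, 22.8414) (40, 21.4374) (40, 25.0574)]  |A|=128.4213
10. ⊥bis P8·P9 via (19.32,25.575): [(24.9333, 37.2588) (23.7672, 26.6922) (30.9724, 22.8414) (40, 21.4374) (40, 25.0574)]  |A|=128.4213
11. canonical 5-gon: [(24.9333, 37.2588) (23.7672, 26.6922) (30.9724, 22.8414) (40, 21.4374) (40, 25.0574)]
12. shoelace: 128.4213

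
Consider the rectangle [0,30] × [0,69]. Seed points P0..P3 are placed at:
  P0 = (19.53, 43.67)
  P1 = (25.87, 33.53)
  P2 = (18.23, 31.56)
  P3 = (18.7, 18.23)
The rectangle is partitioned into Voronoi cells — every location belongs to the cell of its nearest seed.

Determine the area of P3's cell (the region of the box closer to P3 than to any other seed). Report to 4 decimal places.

Area of P3's cell: 734.0316

1. box [0,30]×[0,69]: [(0, 0) (30, 0) (30, 69) (0, 69)]
2. ⊥bis P3·P0 via (19.115,30.95): [(0, 31.5736) (0, 0) (30, 0) (30, 30.5949)]  |A|=932.5277
3. ⊥bis P3·P1 via (22.285,25.88): [(10.8938, 31.2182) (0, 31.5736) (0, 0) (30, 0) (30, 22.2645)]  |A|=852.9472
4. ⊥bis P3·P2 via (18.465,24.895): [(23.9725, 25.0892) (0, 24.2439) (0, 0) (30, 0) (30, 22.2645)]  |A|=734.0316
5. canonical 5-gon: [(23.9725, 25.0892) (0, 24.2439) (0, 0) (30, 0) (30, 22.2645)]
6. shoelace: 734.0316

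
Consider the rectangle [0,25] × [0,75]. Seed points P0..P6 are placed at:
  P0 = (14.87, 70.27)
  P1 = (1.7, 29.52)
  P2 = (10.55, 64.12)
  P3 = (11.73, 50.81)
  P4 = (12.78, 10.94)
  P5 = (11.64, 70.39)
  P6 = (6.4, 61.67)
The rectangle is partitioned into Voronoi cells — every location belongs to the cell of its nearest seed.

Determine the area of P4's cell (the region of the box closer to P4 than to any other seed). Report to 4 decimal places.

Area of P4's cell: 584.1687

1. box [0,25]×[0,75]: [(0, 0) (25, 0) (25, 75) (0, 75)]
2. ⊥bis P4·P0 via (13.825,40.605): [(0, 41.092) (0, 0) (25, 0) (25, 40.2113)]  |A|=1016.2919
3. ⊥bis P4·P1 via (7.24,20.23): [(0, 15.9125) (0, 0) (25, 0) (25, 30.821)]  |A|=584.1687
4. ⊥bis P4·P2 via (11.665,37.53): [(0, 15.9125) (0, 0) (25, 0) (25, 30.821)]  |A|=584.1687
5. ⊥bis P4·P3 via (12.255,30.875): [(0, 15.9125) (0, 0) (25, 0) (25, 30.821)]  |A|=584.1687
6. ⊥bis P4·P5 via (12.21,40.665): [(0, 15.9125) (0, 0) (25, 0) (25, 30.821)]  |A|=584.1687
7. ⊥bis P4·P6 via (9.59,36.305): [(0, 15.9125) (0, 0) (25, 0) (25, 30.821)]  |A|=584.1687
8. canonical 4-gon: [(0, 15.9125) (0, 0) (25, 0) (25, 30.821)]
9. shoelace: 584.1687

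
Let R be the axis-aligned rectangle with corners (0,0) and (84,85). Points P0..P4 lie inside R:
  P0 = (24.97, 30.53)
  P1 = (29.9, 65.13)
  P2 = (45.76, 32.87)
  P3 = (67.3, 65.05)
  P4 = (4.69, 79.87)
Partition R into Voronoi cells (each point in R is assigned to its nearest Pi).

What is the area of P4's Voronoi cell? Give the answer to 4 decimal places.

1. box [0,84]×[0,85]: [(0, 0) (84, 0) (84, 85) (0, 85)]
2. ⊥bis P4·P0 via (14.83,55.2): [(0, 49.1045) (84, 83.6306) (84, 85) (0, 85)]  |A|=1565.1246
3. ⊥bis P4·P1 via (17.295,72.5): [(0, 49.1045) (4.7598, 51.0609) (24.6036, 85) (0, 85)]  |A|=502.9399
4. ⊥bis P4·P2 via (25.225,56.37): [(0, 49.1045) (4.7598, 51.0609) (24.6036, 85) (0, 85)]  |A|=502.9399
5. ⊥bis P4·P3 via (35.995,72.46): [(0, 49.1045) (4.7598, 51.0609) (24.6036, 85) (0, 85)]  |A|=502.9399
6. canonical 4-gon: [(0, 49.1045) (4.7598, 51.0609) (24.6036, 85) (0, 85)]
7. shoelace: 502.9399

Area of P4's cell: 502.9399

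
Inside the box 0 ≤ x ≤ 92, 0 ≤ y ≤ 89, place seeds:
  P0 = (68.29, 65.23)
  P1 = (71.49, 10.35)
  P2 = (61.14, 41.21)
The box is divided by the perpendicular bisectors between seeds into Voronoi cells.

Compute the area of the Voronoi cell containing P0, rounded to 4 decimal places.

Area of P0's cell: 2779.2401

1. box [0,92]×[0,89]: [(0, 0) (92, 0) (92, 89) (0, 89)]
2. ⊥bis P0·P1 via (69.89,37.79): [(0, 33.7148) (92, 39.0792) (92, 89) (0, 89)]  |A|=4839.4763
3. ⊥bis P0·P2 via (64.715,53.22): [(0, 72.4836) (92, 45.0981) (92, 89) (0, 89)]  |A|=2779.2401
4. canonical 4-gon: [(0, 72.4836) (92, 45.0981) (92, 89) (0, 89)]
5. shoelace: 2779.2401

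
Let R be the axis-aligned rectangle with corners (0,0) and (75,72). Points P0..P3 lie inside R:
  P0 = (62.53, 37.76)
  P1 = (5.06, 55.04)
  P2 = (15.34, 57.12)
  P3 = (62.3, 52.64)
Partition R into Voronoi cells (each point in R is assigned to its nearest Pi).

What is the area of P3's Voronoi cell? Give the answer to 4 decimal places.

Area of P3's cell: 963.5418

1. box [0,75]×[0,72]: [(0, 0) (75, 0) (75, 72) (0, 72)]
2. ⊥bis P3·P0 via (62.415,45.2): [(0, 44.2353) (75, 45.3945) (75, 72) (0, 72)]  |A|=2038.8833
3. ⊥bis P3·P1 via (33.68,53.84): [(33.2989, 44.75) (75, 45.3945) (75, 72) (34.4414, 72)]  |A|=1107.3508
4. ⊥bis P3·P2 via (38.82,54.88): [(37.8603, 44.8205) (75, 45.3945) (75, 72) (40.4533, 72)]  |A|=963.5418
5. canonical 4-gon: [(37.8603, 44.8205) (75, 45.3945) (75, 72) (40.4533, 72)]
6. shoelace: 963.5418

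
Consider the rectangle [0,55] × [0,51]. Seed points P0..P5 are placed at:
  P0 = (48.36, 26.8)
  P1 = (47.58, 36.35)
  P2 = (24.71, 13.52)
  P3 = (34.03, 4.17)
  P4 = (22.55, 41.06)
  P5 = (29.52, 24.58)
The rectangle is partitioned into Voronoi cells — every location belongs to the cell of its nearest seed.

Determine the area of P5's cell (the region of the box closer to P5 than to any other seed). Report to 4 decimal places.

1. box [0,55]×[0,51]: [(0, 0) (55, 0) (55, 51) (0, 51)]
2. ⊥bis P5·P0 via (38.94,25.69): [(0, 0) (41.9672, 0) (35.9576, 51) (0, 51)]  |A|=1987.0818
3. ⊥bis P5·P1 via (38.55,30.465): [(0, 0) (41.9672, 0) (38.3392, 30.7884) (25.167, 51) (0, 51)]  |A|=1878.0341
4. ⊥bis P5·P2 via (27.115,19.05): [(0, 30.8423) (40.4034, 13.2709) (38.3392, 30.7884) (25.167, 51) (0, 51)]  |A|=976.4963
5. ⊥bis P5·P3 via (31.775,14.375): [(0, 30.8423) (35.8129, 15.2673) (40.0576, 16.2052) (38.3392, 30.7884) (25.167, 51) (0, 51)]  |A|=970.1064
6. ⊥bis P5·P4 via (26.035,32.82): [(10.5305, 26.2626) (35.8129, 15.2673) (40.0576, 16.2052) (38.3392, 30.7884) (34.6426, 36.4605)]  |A|=329.0827
7. canonical 5-gon: [(10.5305, 26.2626) (35.8129, 15.2673) (40.0576, 16.2052) (38.3392, 30.7884) (34.6426, 36.4605)]
8. shoelace: 329.0827

Area of P5's cell: 329.0827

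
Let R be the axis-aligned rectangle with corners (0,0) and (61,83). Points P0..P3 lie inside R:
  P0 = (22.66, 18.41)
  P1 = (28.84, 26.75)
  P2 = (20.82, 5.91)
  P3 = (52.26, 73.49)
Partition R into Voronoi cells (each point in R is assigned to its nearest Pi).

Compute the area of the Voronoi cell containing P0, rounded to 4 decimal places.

Area of P0's cell: 582.4554

1. box [0,61]×[0,83]: [(0, 0) (61, 0) (61, 83) (0, 83)]
2. ⊥bis P0·P1 via (25.75,22.58): [(0, 41.6609) (0, 0) (56.222, 0)]  |A|=1171.1314
3. ⊥bis P0·P2 via (21.74,12.16): [(44.2918, 8.8404) (0, 41.6609) (0, 15.3601)]  |A|=582.4554
4. ⊥bis P0·P3 via (37.46,45.95): [(44.2918, 8.8404) (0, 41.6609) (0, 15.3601)]  |A|=582.4554
5. canonical 3-gon: [(44.2918, 8.8404) (0, 41.6609) (0, 15.3601)]
6. shoelace: 582.4554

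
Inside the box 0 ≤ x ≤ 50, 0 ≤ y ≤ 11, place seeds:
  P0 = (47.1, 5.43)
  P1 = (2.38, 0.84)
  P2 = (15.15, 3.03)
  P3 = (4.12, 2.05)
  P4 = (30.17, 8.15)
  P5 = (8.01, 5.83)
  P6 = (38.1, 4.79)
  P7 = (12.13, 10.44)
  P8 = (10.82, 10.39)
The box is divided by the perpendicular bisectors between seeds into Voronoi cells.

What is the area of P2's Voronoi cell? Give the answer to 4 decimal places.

Area of P2's cell: 95.5326

1. box [0,50]×[0,11]: [(0, 0) (50, 0) (50, 11) (0, 11)]
2. ⊥bis P2·P0 via (31.125,4.23): [(0, 0) (31.4427, 0) (30.6165, 11) (0, 11)]  |A|=341.3256
3. ⊥bis P2·P1 via (8.765,1.935): [(9.0968, 0) (31.4427, 0) (30.6165, 11) (7.2104, 11)]  |A|=251.6358
4. ⊥bis P2·P3 via (9.635,2.54): [(9.8607, 0) (31.4427, 0) (30.6165, 11) (8.8833, 11)]  |A|=238.2335
5. ⊥bis P2·P4 via (22.66,5.59): [(9.8607, 0) (24.5655, 0) (20.8158, 11) (8.8833, 11)]  |A|=146.5054
6. ⊥bis P2·P5 via (11.58,4.43): [(9.8574, 0.0373) (9.8607, 0) (24.5655, 0) (20.8158, 11) (14.1565, 11)]  |A|=117.6014
7. ⊥bis P2·P6 via (26.625,3.91): [(9.8574, 0.0373) (9.8607, 0) (24.5655, 0) (20.8158, 11) (14.1565, 11)]  |A|=117.6014
8. ⊥bis P2·P7 via (13.64,6.735): [(12.264, 6.1742) (9.8574, 0.0373) (9.8607, 0) (24.5655, 0) (21.217, 9.8231)]  |A|=95.5326
9. ⊥bis P2·P8 via (12.985,6.71): [(12.264, 6.1742) (9.8574, 0.0373) (9.8607, 0) (24.5655, 0) (21.217, 9.8231)]  |A|=95.5326
10. canonical 5-gon: [(12.264, 6.1742) (9.8574, 0.0373) (9.8607, 0) (24.5655, 0) (21.217, 9.8231)]
11. shoelace: 95.5326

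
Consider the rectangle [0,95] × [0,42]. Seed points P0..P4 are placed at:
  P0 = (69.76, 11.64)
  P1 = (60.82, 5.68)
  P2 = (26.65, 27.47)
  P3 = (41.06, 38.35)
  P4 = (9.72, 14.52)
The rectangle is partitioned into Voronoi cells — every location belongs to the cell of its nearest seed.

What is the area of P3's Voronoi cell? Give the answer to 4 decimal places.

Area of P3's cell: 561.8878

1. box [0,95]×[0,42]: [(0, 0) (95, 0) (95, 42) (0, 42)]
2. ⊥bis P3·P0 via (55.41,24.995): [(0, 0) (32.1481, 0) (71.2359, 42) (0, 42)]  |A|=2171.0642
3. ⊥bis P3·P1 via (50.94,22.015): [(0, 0) (14.5417, 0) (54.8215, 24.3627) (71.2359, 42) (0, 42)]  |A|=1956.5947
4. ⊥bis P3·P2 via (33.855,32.91): [(44.8584, 18.3366) (54.8215, 24.3627) (71.2359, 42) (26.9918, 42)]  |A|=561.8878
5. ⊥bis P3·P4 via (25.39,26.435): [(44.8584, 18.3366) (54.8215, 24.3627) (71.2359, 42) (26.9918, 42)]  |A|=561.8878
6. canonical 4-gon: [(44.8584, 18.3366) (54.8215, 24.3627) (71.2359, 42) (26.9918, 42)]
7. shoelace: 561.8878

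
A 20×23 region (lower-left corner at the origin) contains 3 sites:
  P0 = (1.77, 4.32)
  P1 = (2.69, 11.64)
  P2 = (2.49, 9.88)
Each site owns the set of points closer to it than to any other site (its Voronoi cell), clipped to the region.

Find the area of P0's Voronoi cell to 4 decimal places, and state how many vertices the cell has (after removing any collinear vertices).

1. box [0,20]×[0,23]: [(0, 0) (20, 0) (20, 23) (0, 23)]
2. ⊥bis P0·P1 via (2.23,7.98): [(0, 8.2603) (0, 0) (20, 0) (20, 5.7466)]  |A|=140.0689
3. ⊥bis P0·P2 via (2.13,7.1): [(0, 7.3758) (0, 0) (20, 0) (20, 4.7859)]  |A|=121.6173
4. canonical 4-gon: [(0, 7.3758) (0, 0) (20, 0) (20, 4.7859)]
5. shoelace: 121.6173

Area of P0's cell: 121.6173 (4 vertices)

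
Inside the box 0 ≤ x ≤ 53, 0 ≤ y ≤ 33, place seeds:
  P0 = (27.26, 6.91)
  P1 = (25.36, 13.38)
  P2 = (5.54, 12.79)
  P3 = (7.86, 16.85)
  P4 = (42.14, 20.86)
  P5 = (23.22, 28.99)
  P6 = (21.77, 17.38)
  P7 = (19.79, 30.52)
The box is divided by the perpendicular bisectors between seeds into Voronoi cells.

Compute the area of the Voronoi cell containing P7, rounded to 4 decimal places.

Area of P7's cell: 117.1132

1. box [0,53]×[0,33]: [(0, 0) (53, 0) (53, 33) (0, 33)]
2. ⊥bis P7·P0 via (23.525,18.715): [(0, 11.2719) (53, 28.0406) (53, 33) (0, 33)]  |A|=707.218
3. ⊥bis P7·P1 via (22.575,21.95): [(0, 14.6138) (53, 31.8372) (53, 33) (0, 33)]  |A|=518.0479
4. ⊥bis P7·P2 via (12.665,21.655): [(0, 31.8341) (15.2569, 19.5718) (53, 31.8372) (53, 33) (0, 33)]  |A|=386.6833
5. ⊥bis P7·P3 via (13.825,23.685): [(17.6478, 20.3488) (53, 31.8372) (53, 33) (3.1514, 33)]  |A|=335.8754
6. ⊥bis P7·P4 via (30.965,25.69): [(17.6478, 20.3488) (30.4554, 24.5109) (34.1245, 33) (3.1514, 33)]  |A|=242.6503
7. ⊥bis P7·P5 via (21.505,29.755): [(17.4041, 20.5615) (22.9525, 33) (3.1514, 33)]  |A|=123.1481
8. ⊥bis P7·P6 via (20.78,23.95): [(14.5901, 23.0173) (18.7813, 23.6488) (22.9525, 33) (3.1514, 33)]  |A|=117.1132
9. canonical 4-gon: [(14.5901, 23.0173) (18.7813, 23.6488) (22.9525, 33) (3.1514, 33)]
10. shoelace: 117.1132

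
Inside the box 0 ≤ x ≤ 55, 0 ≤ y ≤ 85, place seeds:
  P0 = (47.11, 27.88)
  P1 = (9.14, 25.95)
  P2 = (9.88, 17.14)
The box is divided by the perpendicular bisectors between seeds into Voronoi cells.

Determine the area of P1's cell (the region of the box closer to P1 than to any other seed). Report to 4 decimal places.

Area of P1's cell: 1688.5377

1. box [0,55]×[0,85]: [(0, 0) (55, 0) (55, 85) (0, 85)]
2. ⊥bis P1·P0 via (28.125,26.915): [(0, 0) (29.4931, 0) (25.1726, 85) (0, 85)]  |A|=2323.2898
3. ⊥bis P1·P2 via (9.51,21.545): [(0, 20.7462) (28.3177, 23.1248) (25.1726, 85) (0, 85)]  |A|=1688.5377
4. canonical 4-gon: [(0, 20.7462) (28.3177, 23.1248) (25.1726, 85) (0, 85)]
5. shoelace: 1688.5377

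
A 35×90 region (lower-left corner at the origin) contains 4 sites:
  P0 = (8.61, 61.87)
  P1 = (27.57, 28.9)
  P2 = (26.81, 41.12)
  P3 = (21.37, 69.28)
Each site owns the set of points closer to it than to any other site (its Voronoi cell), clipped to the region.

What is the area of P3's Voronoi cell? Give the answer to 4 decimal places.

Area of P3's cell: 827.6410

1. box [0,35]×[0,90]: [(0, 0) (35, 0) (35, 90) (0, 90)]
2. ⊥bis P3·P0 via (14.99,65.575): [(35, 31.1178) (35, 90) (0.8059, 90)]  |A|=1006.7116
3. ⊥bis P3·P1 via (24.47,49.09): [(24.5556, 49.1031) (35, 50.7068) (35, 90) (0.8059, 90)]  |A|=904.4138
4. ⊥bis P3·P2 via (24.09,55.2): [(21.3252, 54.6659) (35, 57.3076) (35, 90) (0.8059, 90)]  |A|=827.641
5. canonical 4-gon: [(21.3252, 54.6659) (35, 57.3076) (35, 90) (0.8059, 90)]
6. shoelace: 827.641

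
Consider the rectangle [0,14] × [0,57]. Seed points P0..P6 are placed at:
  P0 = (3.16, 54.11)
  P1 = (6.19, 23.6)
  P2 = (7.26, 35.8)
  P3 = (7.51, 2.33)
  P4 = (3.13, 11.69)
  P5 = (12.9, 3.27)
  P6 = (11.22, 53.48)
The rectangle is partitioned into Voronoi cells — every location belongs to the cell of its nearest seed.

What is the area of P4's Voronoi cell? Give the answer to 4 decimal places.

1. box [0,14]×[0,57]: [(0, 0) (14, 0) (14, 57) (0, 57)]
2. ⊥bis P4·P0 via (3.145,32.9): [(0, 32.9022) (0, 0) (14, 0) (14, 32.8923)]  |A|=460.5618
3. ⊥bis P4·P1 via (4.66,17.645): [(0, 18.8423) (0, 0) (14, 0) (14, 15.2453)]  |A|=238.6131
4. ⊥bis P4·P2 via (5.195,23.745): [(0, 18.8423) (0, 0) (14, 0) (14, 15.2453)]  |A|=238.6131
5. ⊥bis P4·P3 via (5.32,7.01): [(0, 18.8423) (0, 4.5205) (14, 11.0718) (14, 15.2453)]  |A|=129.4669
6. ⊥bis P4·P5 via (8.015,7.48): [(0, 18.8423) (0, 4.5205) (9.1576, 8.8058) (14, 14.4246) (14, 15.2453)]  |A|=121.3491
7. ⊥bis P4·P6 via (7.175,32.585): [(0, 18.8423) (0, 4.5205) (9.1576, 8.8058) (14, 14.4246) (14, 15.2453)]  |A|=121.3491
8. canonical 5-gon: [(0, 18.8423) (0, 4.5205) (9.1576, 8.8058) (14, 14.4246) (14, 15.2453)]
9. shoelace: 121.3491

Area of P4's cell: 121.3491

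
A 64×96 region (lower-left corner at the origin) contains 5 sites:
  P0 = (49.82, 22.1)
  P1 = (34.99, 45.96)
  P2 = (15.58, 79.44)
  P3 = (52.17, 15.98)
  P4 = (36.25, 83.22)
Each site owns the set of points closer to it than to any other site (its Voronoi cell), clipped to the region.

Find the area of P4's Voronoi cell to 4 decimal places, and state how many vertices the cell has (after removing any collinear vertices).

Area of P4's cell: 1203.1721 (4 vertices)

1. box [0,64]×[0,96]: [(0, 0) (64, 0) (64, 96) (0, 96)]
2. ⊥bis P4·P0 via (43.035,52.66): [(0, 43.1053) (64, 57.3147) (64, 96) (0, 96)]  |A|=2930.561
3. ⊥bis P4·P1 via (35.62,64.59): [(0, 65.7945) (64, 63.6303) (64, 96) (0, 96)]  |A|=2002.4054
4. ⊥bis P4·P2 via (25.915,81.33): [(28.935, 64.8161) (64, 63.6303) (64, 96) (23.2322, 96)]  |A|=1203.1721
5. ⊥bis P4·P3 via (44.21,49.6): [(28.935, 64.8161) (64, 63.6303) (64, 96) (23.2322, 96)]  |A|=1203.1721
6. canonical 4-gon: [(28.935, 64.8161) (64, 63.6303) (64, 96) (23.2322, 96)]
7. shoelace: 1203.1721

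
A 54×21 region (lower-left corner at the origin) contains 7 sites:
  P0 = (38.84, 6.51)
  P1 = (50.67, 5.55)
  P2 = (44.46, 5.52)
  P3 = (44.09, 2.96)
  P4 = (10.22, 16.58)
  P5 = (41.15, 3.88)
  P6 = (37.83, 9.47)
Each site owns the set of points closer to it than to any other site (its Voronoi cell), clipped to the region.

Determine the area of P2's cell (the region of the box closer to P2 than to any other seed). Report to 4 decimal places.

Area of P2's cell: 51.3704

1. box [0,54]×[0,21]: [(0, 0) (54, 0) (54, 21) (0, 21)]
2. ⊥bis P2·P0 via (41.65,6.015): [(40.5904, 0) (54, 0) (54, 21) (44.2897, 21)]  |A|=242.7587
3. ⊥bis P2·P1 via (47.565,5.535): [(40.5904, 0) (47.5917, 0) (47.4903, 21) (44.2897, 21)]  |A|=107.12
4. ⊥bis P2·P3 via (44.275,4.24): [(41.4103, 4.654) (47.5736, 3.7633) (47.4903, 21) (44.2897, 21)]  |A|=79.2388
5. ⊥bis P2·P4 via (27.34,11.05): [(41.4103, 4.654) (47.5736, 3.7633) (47.4903, 21) (44.2897, 21)]  |A|=79.2388
6. ⊥bis P2·P5 via (42.805,4.7): [(41.782, 6.7646) (42.9371, 4.4334) (47.5736, 3.7633) (47.4903, 21) (44.2897, 21)]  |A|=77.5865
7. ⊥bis P2·P6 via (41.145,7.495): [(42.2322, 9.3198) (41.782, 6.7646) (42.9371, 4.4334) (47.5736, 3.7633) (47.504, 18.1684)]  |A|=51.3704
8. canonical 5-gon: [(42.2322, 9.3198) (41.782, 6.7646) (42.9371, 4.4334) (47.5736, 3.7633) (47.504, 18.1684)]
9. shoelace: 51.3704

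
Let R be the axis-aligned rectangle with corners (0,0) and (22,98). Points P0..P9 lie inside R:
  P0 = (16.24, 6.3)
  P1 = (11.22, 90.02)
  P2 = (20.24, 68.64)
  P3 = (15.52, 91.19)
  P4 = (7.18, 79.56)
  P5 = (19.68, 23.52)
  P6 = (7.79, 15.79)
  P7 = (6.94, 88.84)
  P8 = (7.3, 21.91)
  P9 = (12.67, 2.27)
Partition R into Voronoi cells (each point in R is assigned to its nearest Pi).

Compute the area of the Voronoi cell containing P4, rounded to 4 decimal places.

Area of P4's cell: 272.0627

1. box [0,22]×[0,98]: [(0, 0) (22, 0) (22, 98) (0, 98)]
2. ⊥bis P4·P0 via (11.71,42.93): [(0, 41.4818) (22, 44.2026) (22, 98) (0, 98)]  |A|=1213.4717
3. ⊥bis P4·P1 via (9.2,84.79): [(0, 88.3433) (0, 41.4818) (22, 44.2026) (22, 79.8462)]  |A|=907.5569
4. ⊥bis P4·P2 via (13.71,74.1): [(19.3655, 80.8638) (0, 88.3433) (0, 57.7032)]  |A|=296.6798
5. ⊥bis P4·P3 via (11.35,85.375): [(18.719, 80.0906) (15.6277, 82.3074) (0, 88.3433) (0, 57.7032)]  |A|=294.7683
6. ⊥bis P4·P5 via (13.43,51.54): [(18.719, 80.0906) (15.6277, 82.3074) (0, 88.3433) (0, 57.7032)]  |A|=294.7683
7. ⊥bis P4·P6 via (7.485,47.675): [(18.719, 80.0906) (15.6277, 82.3074) (0, 88.3433) (0, 57.7032)]  |A|=294.7683
8. ⊥bis P4·P7 via (7.06,84.2): [(18.719, 80.0906) (15.6277, 82.3074) (10.4974, 84.2889) (0, 84.0174) (0, 57.7032)]  |A|=272.0627
9. ⊥bis P4·P8 via (7.24,50.735): [(18.719, 80.0906) (15.6277, 82.3074) (10.4974, 84.2889) (0, 84.0174) (0, 57.7032)]  |A|=272.0627
10. ⊥bis P4·P9 via (9.925,40.915): [(18.719, 80.0906) (15.6277, 82.3074) (10.4974, 84.2889) (0, 84.0174) (0, 57.7032)]  |A|=272.0627
11. canonical 5-gon: [(18.719, 80.0906) (15.6277, 82.3074) (10.4974, 84.2889) (0, 84.0174) (0, 57.7032)]
12. shoelace: 272.0627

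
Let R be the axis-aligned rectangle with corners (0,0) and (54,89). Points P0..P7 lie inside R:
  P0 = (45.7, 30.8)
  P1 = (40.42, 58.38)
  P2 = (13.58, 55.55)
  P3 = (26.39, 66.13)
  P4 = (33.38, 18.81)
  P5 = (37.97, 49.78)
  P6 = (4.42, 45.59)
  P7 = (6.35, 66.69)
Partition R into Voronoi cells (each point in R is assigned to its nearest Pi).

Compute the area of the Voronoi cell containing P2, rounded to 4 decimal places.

Area of P2's cell: 306.0526

1. box [0,54]×[0,89]: [(0, 0) (54, 0) (54, 89) (0, 89)]
2. ⊥bis P2·P0 via (29.64,43.175): [(0, 4.7089) (54, 74.7889) (54, 89) (0, 89)]  |A|=2659.5612
3. ⊥bis P2·P1 via (27,56.965): [(0, 4.7089) (28.5968, 41.8211) (23.6222, 89) (0, 89)]  |A|=1762.4624
4. ⊥bis P2·P3 via (19.985,60.84): [(0, 85.0373) (0, 4.7089) (28.5968, 41.8211) (27.5583, 51.6705)]  |A|=1266.9572
5. ⊥bis P2·P4 via (23.48,37.18): [(0, 85.0373) (0, 24.5261) (26.1146, 38.5999) (28.5968, 41.8211) (27.5583, 51.6705)]  |A|=1008.1971
6. ⊥bis P2·P5 via (25.775,52.665): [(25.9892, 53.5703) (0, 85.0373) (0, 24.5261) (21.9117, 36.3348)]  |A|=951.0732
7. ⊥bis P2·P6 via (9,50.57): [(22.3704, 38.2735) (25.9892, 53.5703) (0, 85.0373) (0, 58.8471)]  |A|=548.654
8. ⊥bis P2·P7 via (9.965,61.12): [(2.6739, 56.388) (22.3704, 38.2735) (25.9892, 53.5703) (16.3378, 65.256)]  |A|=306.0526
9. canonical 4-gon: [(2.6739, 56.388) (22.3704, 38.2735) (25.9892, 53.5703) (16.3378, 65.256)]
10. shoelace: 306.0526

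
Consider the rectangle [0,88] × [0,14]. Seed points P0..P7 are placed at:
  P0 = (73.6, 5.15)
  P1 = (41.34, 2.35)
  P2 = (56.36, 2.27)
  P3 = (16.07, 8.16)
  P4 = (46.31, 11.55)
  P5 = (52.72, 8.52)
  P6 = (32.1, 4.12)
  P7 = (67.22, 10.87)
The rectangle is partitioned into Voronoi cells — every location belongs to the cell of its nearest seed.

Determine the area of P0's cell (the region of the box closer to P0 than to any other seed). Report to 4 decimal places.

1. box [0,88]×[0,14]: [(0, 0) (88, 0) (88, 14) (0, 14)]
2. ⊥bis P0·P1 via (57.47,3.75): [(57.7955, 0) (88, 0) (88, 14) (56.5804, 14)]  |A|=431.3692
3. ⊥bis P0·P2 via (64.98,3.71): [(65.5998, 0) (88, 0) (88, 14) (63.261, 14)]  |A|=329.9745
4. ⊥bis P0·P3 via (44.835,6.655): [(65.5998, 0) (88, 0) (88, 14) (63.261, 14)]  |A|=329.9745
5. ⊥bis P0·P4 via (59.955,8.35): [(65.5998, 0) (88, 0) (88, 14) (63.261, 14)]  |A|=329.9745
6. ⊥bis P0·P5 via (63.16,6.835): [(63.7978, 10.7867) (65.5998, 0) (88, 0) (88, 14) (64.3164, 14)]  |A|=328.2788
7. ⊥bis P0·P6 via (52.85,4.635): [(63.7978, 10.7867) (65.5998, 0) (88, 0) (88, 14) (64.3164, 14)]  |A|=328.2788
8. ⊥bis P0·P7 via (70.41,8.01): [(65.2273, 2.2293) (65.5998, 0) (88, 0) (88, 14) (75.7803, 14)]  |A|=256.2942
9. canonical 5-gon: [(65.2273, 2.2293) (65.5998, 0) (88, 0) (88, 14) (75.7803, 14)]
10. shoelace: 256.2942

Area of P0's cell: 256.2942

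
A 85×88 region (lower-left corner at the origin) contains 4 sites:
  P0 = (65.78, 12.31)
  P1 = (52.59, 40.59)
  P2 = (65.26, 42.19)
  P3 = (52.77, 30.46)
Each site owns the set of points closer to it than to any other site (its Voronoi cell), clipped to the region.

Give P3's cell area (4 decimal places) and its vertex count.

Area of P3's cell: 1822.7421 (5 vertices)

1. box [0,85]×[0,88]: [(0, 0) (85, 0) (85, 88) (0, 88)]
2. ⊥bis P3·P0 via (59.275,21.385): [(0, 0) (29.4412, 0) (85, 39.8248) (85, 88) (0, 88)]  |A|=6373.6911
3. ⊥bis P3·P1 via (52.68,35.525): [(0, 34.5889) (0, 0) (29.4412, 0) (79.6705, 36.0046)]  |A|=1907.8681
4. ⊥bis P3·P2 via (59.015,36.325): [(59.65, 35.6489) (0, 34.5889) (0, 0) (29.4412, 0) (67.5053, 27.2846)]  |A|=1822.7421
5. canonical 5-gon: [(59.65, 35.6489) (0, 34.5889) (0, 0) (29.4412, 0) (67.5053, 27.2846)]
6. shoelace: 1822.7421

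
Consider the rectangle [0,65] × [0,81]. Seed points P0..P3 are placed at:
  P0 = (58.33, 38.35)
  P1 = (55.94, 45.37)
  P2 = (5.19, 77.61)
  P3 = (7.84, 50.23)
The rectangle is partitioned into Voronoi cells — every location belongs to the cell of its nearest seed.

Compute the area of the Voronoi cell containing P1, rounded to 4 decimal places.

Area of P1's cell: 1293.5496

1. box [0,65]×[0,81]: [(0, 0) (65, 0) (65, 81) (0, 81)]
2. ⊥bis P1·P0 via (57.135,41.86): [(0, 22.4081) (65, 44.5377) (65, 81) (0, 81)]  |A|=3089.2634
3. ⊥bis P1·P2 via (30.565,61.49): [(7.3207, 24.9004) (65, 44.5377) (65, 81) (42.9591, 81)]  |A|=1669.8016
4. ⊥bis P1·P3 via (31.89,47.8): [(33.7854, 66.5594) (30.3691, 32.7474) (65, 44.5377) (65, 81) (42.9591, 81)]  |A|=1293.5496
5. canonical 5-gon: [(33.7854, 66.5594) (30.3691, 32.7474) (65, 44.5377) (65, 81) (42.9591, 81)]
6. shoelace: 1293.5496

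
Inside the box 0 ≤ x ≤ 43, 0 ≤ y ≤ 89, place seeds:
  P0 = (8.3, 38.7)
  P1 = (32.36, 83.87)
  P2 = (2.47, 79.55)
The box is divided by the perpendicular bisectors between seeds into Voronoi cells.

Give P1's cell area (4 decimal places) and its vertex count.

Area of P1's cell: 819.6540 (4 vertices)

1. box [0,43]×[0,89]: [(0, 0) (43, 0) (43, 89) (0, 89)]
2. ⊥bis P1·P0 via (20.33,61.285): [(0, 72.1139) (43, 49.2097) (43, 89) (0, 89)]  |A|=1218.5428
3. ⊥bis P1·P2 via (17.415,81.71): [(20.3701, 61.2636) (43, 49.2097) (43, 89) (16.3614, 89)]  |A|=819.654
4. canonical 4-gon: [(20.3701, 61.2636) (43, 49.2097) (43, 89) (16.3614, 89)]
5. shoelace: 819.654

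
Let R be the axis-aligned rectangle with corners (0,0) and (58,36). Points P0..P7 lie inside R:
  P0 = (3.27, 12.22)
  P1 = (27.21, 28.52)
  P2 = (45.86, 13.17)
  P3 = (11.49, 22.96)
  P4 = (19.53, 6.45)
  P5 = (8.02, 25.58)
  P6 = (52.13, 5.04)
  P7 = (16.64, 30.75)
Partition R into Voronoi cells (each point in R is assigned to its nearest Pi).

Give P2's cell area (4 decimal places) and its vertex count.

Area of P2's cell: 573.9742 (6 vertices)

1. box [0,58]×[0,36]: [(0, 0) (58, 0) (58, 36) (0, 36)]
2. ⊥bis P2·P0 via (24.565,12.695): [(24.8482, 0) (58, 0) (58, 36) (24.0452, 36)]  |A|=1207.9199
3. ⊥bis P2·P1 via (36.535,20.845): [(24.7038, 6.4703) (24.8482, 0) (58, 0) (58, 36) (49.0084, 36)]  |A|=839.3418
4. ⊥bis P2·P3 via (28.675,18.065): [(25.7262, 7.7124) (24.7524, 4.2938) (24.8482, 0) (58, 0) (58, 36) (49.0084, 36)]  |A|=838.1991
5. ⊥bis P2·P4 via (32.695,9.81): [(31.4541, 14.6718) (35.1987, 0) (58, 0) (58, 36) (49.0084, 36)]  |A|=740.9806
6. ⊥bis P2·P5 via (26.94,19.375): [(31.4541, 14.6718) (35.1987, 0) (58, 0) (58, 36) (49.0084, 36)]  |A|=740.9806
7. ⊥bis P2·P6 via (48.995,9.105): [(31.4541, 14.6718) (35.1987, 0) (37.189, 0) (58, 16.0498) (58, 36) (49.0084, 36)]  |A|=573.9742
8. ⊥bis P2·P7 via (31.25,21.96): [(31.4541, 14.6718) (35.1987, 0) (37.189, 0) (58, 16.0498) (58, 36) (49.0084, 36)]  |A|=573.9742
9. canonical 6-gon: [(31.4541, 14.6718) (35.1987, 0) (37.189, 0) (58, 16.0498) (58, 36) (49.0084, 36)]
10. shoelace: 573.9742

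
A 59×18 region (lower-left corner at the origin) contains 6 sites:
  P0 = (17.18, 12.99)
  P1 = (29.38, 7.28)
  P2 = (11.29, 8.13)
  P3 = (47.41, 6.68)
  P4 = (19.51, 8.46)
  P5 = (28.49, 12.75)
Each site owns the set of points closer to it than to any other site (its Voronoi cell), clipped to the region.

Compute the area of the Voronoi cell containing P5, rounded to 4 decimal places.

1. box [0,59]×[0,18]: [(0, 0) (59, 0) (59, 18) (0, 18)]
2. ⊥bis P5·P0 via (22.835,12.87): [(22.5619, 0) (59, 0) (59, 18) (22.9439, 18)]  |A|=652.4482
3. ⊥bis P5·P1 via (28.935,10.015): [(22.7531, 9.0092) (59, 14.9067) (59, 18) (22.9439, 18)]  |A|=218.1479
4. ⊥bis P5·P2 via (19.89,10.44): [(22.7531, 9.0092) (59, 14.9067) (59, 18) (22.9439, 18)]  |A|=218.1479
5. ⊥bis P5·P3 via (37.95,9.715): [(22.7531, 9.0092) (38.548, 11.5791) (40.608, 18) (22.9439, 18)]  |A|=127.4698
6. ⊥bis P5·P4 via (24,10.605): [(22.8385, 13.0362) (24.6175, 9.3125) (38.548, 11.5791) (40.608, 18) (22.9439, 18)]  |A|=123.7288
7. canonical 5-gon: [(22.8385, 13.0362) (24.6175, 9.3125) (38.548, 11.5791) (40.608, 18) (22.9439, 18)]
8. shoelace: 123.7288

Area of P5's cell: 123.7288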